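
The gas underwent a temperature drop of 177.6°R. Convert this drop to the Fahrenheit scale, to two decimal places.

Rankine and Fahrenheit degrees are the same size, so the interval is unchanged: 177.60.

177.60°F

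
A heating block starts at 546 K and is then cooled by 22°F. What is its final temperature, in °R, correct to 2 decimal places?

Initial temperature in Celsius: 546 - 273.15 = 272.8500°C.
The 22°F change is an interval, so only the factor 5/9 applies: -22 × 5/9 = -12.2222°C.
Final Celsius temperature: 272.8500 - 12.2222 = 260.6278°C.
In Rankine: 260.6278 × 1.8 + 491.67 = 960.80°R.

960.80°R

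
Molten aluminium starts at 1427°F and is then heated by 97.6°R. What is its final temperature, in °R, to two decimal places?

Initial temperature in Celsius: (1427 - 32) × 5/9 = 775.0000°C.
The 97.6°R change is an interval, so only the factor 5/9 applies: +97.6 × 5/9 = +54.2222°C.
Final Celsius temperature: 775.0000 + 54.2222 = 829.2222°C.
In Rankine: 829.2222 × 1.8 + 491.67 = 1984.27°R.

1984.27°R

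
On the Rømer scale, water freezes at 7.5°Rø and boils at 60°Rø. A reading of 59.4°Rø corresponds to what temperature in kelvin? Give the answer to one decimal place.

Linear interpolation between the fixed points: C = (59.4 - 7.5) × 100 / (60 - 7.5) = 98.8571°C.
Then 98.8571 + 273.15 = 372.0 K.

372.0 K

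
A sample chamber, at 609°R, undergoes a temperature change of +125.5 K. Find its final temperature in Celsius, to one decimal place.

Initial temperature in Celsius: (609 - 491.67) × 5/9 = 65.1833°C.
The 125.5 K change is an interval; Kelvin and Celsius degrees are the same size, so ΔC = +125.5°C.
Final Celsius temperature: 65.1833 + 125.5000 = 190.6833°C.

190.7°C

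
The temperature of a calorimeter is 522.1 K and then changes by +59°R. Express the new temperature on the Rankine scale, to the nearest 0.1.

Initial temperature in Celsius: 522.1 - 273.15 = 248.9500°C.
The 59°R change is an interval, so only the factor 5/9 applies: +59 × 5/9 = +32.7778°C.
Final Celsius temperature: 248.9500 + 32.7778 = 281.7278°C.
In Rankine: 281.7278 × 1.8 + 491.67 = 998.8°R.

998.8°R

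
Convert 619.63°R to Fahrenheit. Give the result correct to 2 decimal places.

In Celsius: (619.63 - 491.67) × 5/9 = 71.0889°C.
In Fahrenheit: 71.0889 × 1.8 + 32 = 159.96°F.

159.96°F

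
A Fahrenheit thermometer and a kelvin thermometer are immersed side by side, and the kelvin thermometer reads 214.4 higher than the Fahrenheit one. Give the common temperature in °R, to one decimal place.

551.9°R

Let x be the Fahrenheit reading; then the kelvin reading is 5/9·x + 255.372.
(5/9·x + 255.372) - x = 214.4  ⇒  (-4/9)·x = -40.9722  ⇒  x = 92.1875°F.
In Celsius: (92.1875 - 32) × 5/9 = 33.4375°C.
In Rankine: 33.4375 × 1.8 + 491.67 = 551.9°R.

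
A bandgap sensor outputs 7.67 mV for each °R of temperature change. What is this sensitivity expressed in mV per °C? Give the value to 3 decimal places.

13.806 mV per °C

The quantity depends on a temperature interval, so only the ratio of degree sizes applies; the offset between the scales is irrelevant.
A change of 1°C is a change of 1.8°R, so per °C the value is 7.67 × 1.8 = 13.806.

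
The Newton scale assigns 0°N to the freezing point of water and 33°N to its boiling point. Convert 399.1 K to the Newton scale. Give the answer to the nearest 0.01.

First in Celsius: 399.1 - 273.15 = 125.9500°C.
Linearly onto the Newton scale: 0 + (125.9500 / 100) × (33 - 0) = 41.56°N.

41.56°N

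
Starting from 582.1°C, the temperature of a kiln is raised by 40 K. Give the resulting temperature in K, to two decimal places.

895.25 K

The 40 K change is an interval; Kelvin and Celsius degrees are the same size, so ΔC = +40°C.
Final Celsius temperature: 582.1000 + 40.0000 = 622.1000°C.
In kelvin: 622.1000 + 273.15 = 895.25 K.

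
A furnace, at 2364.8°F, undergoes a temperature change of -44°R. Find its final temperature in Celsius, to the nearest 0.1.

Initial temperature in Celsius: (2364.8 - 32) × 5/9 = 1296.0000°C.
The 44°R change is an interval, so only the factor 5/9 applies: -44 × 5/9 = -24.4444°C.
Final Celsius temperature: 1296.0000 - 24.4444 = 1271.5556°C.

1271.6°C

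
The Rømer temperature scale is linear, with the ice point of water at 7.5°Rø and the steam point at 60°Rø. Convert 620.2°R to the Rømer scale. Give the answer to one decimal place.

45.0°Rø

First in Celsius: (620.2 - 491.67) × 5/9 = 71.4056°C.
Linearly onto the Rømer scale: 7.5 + (71.4056 / 100) × (60 - 7.5) = 45.0°Rø.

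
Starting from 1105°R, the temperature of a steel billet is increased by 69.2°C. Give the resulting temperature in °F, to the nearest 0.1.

Initial temperature in Celsius: (1105 - 491.67) × 5/9 = 340.7389°C.
Final Celsius temperature: 340.7389 + 69.2000 = 409.9389°C.
In Fahrenheit: 409.9389 × 1.8 + 32 = 769.9°F.

769.9°F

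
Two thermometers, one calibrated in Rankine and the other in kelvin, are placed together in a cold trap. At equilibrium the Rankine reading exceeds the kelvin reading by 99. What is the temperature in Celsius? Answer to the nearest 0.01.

-149.40°C

Let x be the Rankine reading; then the kelvin reading is 5/9·x.
(5/9·x) - x = -99  ⇒  (-4/9)·x = -99  ⇒  x = 222.7500°R.
In Celsius: (222.75 - 491.67) × 5/9 = -149.40°C.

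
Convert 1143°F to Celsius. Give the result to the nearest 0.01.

In Celsius: (1143 - 32) × 5/9 = 617.2222°C.

617.22°C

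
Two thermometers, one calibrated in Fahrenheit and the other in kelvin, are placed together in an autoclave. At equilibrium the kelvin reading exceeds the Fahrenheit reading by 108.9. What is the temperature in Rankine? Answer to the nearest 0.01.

789.23°R

Let x be the Fahrenheit reading; then the kelvin reading is 5/9·x + 255.372.
(5/9·x + 255.372) - x = 108.9  ⇒  (-4/9)·x = -146.472  ⇒  x = 329.5625°F.
In Celsius: (329.5625 - 32) × 5/9 = 165.3125°C.
In Rankine: 165.3125 × 1.8 + 491.67 = 789.23°R.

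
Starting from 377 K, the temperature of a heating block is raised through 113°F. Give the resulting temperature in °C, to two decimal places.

166.63°C

Initial temperature in Celsius: 377 - 273.15 = 103.8500°C.
The 113°F change is an interval, so only the factor 5/9 applies: +113 × 5/9 = +62.7778°C.
Final Celsius temperature: 103.8500 + 62.7778 = 166.6278°C.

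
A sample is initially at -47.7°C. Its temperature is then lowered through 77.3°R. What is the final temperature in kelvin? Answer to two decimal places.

The 77.3°R change is an interval, so only the factor 5/9 applies: -77.3 × 5/9 = -42.9444°C.
Final Celsius temperature: -47.7000 - 42.9444 = -90.6444°C.
In kelvin: -90.6444 + 273.15 = 182.51 K.

182.51 K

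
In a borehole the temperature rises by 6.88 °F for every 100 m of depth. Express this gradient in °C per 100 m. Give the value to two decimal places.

3.82 °C/100 m

The quantity depends on a temperature interval, so only the ratio of degree sizes applies; the offset between the scales is irrelevant.
A change of 1°F is a change of 5/9°C, so 6.88 × 5/9 = 3.82.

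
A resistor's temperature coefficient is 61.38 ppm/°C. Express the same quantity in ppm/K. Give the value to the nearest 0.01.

Since only a temperature interval is involved, the additive offset between the scales drops out.
A change of 1 K is a change of 1°C, so per K the value is 61.38 × 1 = 61.38.

61.38 ppm/K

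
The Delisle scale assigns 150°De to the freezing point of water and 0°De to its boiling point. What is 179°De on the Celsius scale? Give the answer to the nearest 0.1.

Linear interpolation between the fixed points: C = (179 - 150) × 100 / (0 - 150) = -19.3333°C.

-19.3°C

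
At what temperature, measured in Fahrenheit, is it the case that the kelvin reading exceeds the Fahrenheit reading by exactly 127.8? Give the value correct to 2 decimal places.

Let F be the Fahrenheit reading. The kelvin reading is K = 5/9·F + 255.372.
Require K - F = 127.8: (-4/9)·F + 255.372 = 127.8.
F = (127.8 - 255.372) / (-4/9) = 287.04.

287.04°F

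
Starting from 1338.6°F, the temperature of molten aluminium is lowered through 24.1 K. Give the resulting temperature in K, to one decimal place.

Initial temperature in Celsius: (1338.6 - 32) × 5/9 = 725.8889°C.
The 24.1 K change is an interval; Kelvin and Celsius degrees are the same size, so ΔC = -24.1°C.
Final Celsius temperature: 725.8889 - 24.1000 = 701.7889°C.
In kelvin: 701.7889 + 273.15 = 974.9 K.

974.9 K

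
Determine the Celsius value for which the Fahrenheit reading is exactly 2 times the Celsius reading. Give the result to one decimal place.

Let C be the Celsius reading. The Fahrenheit reading is F = 1.8·C + 32.
Require F = 2·C: 1.8·C + 32 = 2·C.
(-0.2)·C = -32  ⇒  C = 160.0.

160.0°C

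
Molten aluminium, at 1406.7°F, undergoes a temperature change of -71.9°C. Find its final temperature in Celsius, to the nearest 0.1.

691.8°C

Initial temperature in Celsius: (1406.7 - 32) × 5/9 = 763.7222°C.
Final Celsius temperature: 763.7222 - 71.9000 = 691.8222°C.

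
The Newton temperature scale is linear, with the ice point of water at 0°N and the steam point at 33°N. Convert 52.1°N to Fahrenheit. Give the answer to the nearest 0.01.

316.18°F

Linear interpolation between the fixed points: C = (52.1 - 0) × 100 / (33 - 0) = 157.8788°C.
Then 157.8788 × 1.8 + 32 = 316.18°F.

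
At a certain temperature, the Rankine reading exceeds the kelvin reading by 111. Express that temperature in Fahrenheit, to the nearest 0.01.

-209.92°F

Let x be the kelvin reading; then the Rankine reading is 1.8·x.
(1.8·x) - x = 111  ⇒  (0.8)·x = 111  ⇒  x = 138.7500 K.
In Celsius: 138.75 - 273.15 = -134.4000°C.
In Fahrenheit: -134.4000 × 1.8 + 32 = -209.92°F.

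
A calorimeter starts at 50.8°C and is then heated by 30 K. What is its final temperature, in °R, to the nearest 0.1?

637.1°R

The 30 K change is an interval; Kelvin and Celsius degrees are the same size, so ΔC = +30°C.
Final Celsius temperature: 50.8000 + 30.0000 = 80.8000°C.
In Rankine: 80.8000 × 1.8 + 491.67 = 637.1°R.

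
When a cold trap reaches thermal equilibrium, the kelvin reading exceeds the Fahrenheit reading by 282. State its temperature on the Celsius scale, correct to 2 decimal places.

-51.06°C

Let x be the kelvin reading; then the Fahrenheit reading is 1.8·x - 459.67.
(1.8·x - 459.67) - x = -282  ⇒  (0.8)·x = 177.67  ⇒  x = 222.0875 K.
In Celsius: 222.0875 - 273.15 = -51.06°C.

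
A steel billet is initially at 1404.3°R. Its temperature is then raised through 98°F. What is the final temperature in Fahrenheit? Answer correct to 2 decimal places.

1042.63°F

Initial temperature in Celsius: (1404.3 - 491.67) × 5/9 = 507.0167°C.
The 98°F change is an interval, so only the factor 5/9 applies: +98 × 5/9 = +54.4444°C.
Final Celsius temperature: 507.0167 + 54.4444 = 561.4611°C.
In Fahrenheit: 561.4611 × 1.8 + 32 = 1042.63°F.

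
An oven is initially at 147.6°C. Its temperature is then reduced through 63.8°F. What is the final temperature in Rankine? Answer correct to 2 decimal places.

The 63.8°F change is an interval, so only the factor 5/9 applies: -63.8 × 5/9 = -35.4444°C.
Final Celsius temperature: 147.6000 - 35.4444 = 112.1556°C.
In Rankine: 112.1556 × 1.8 + 491.67 = 693.55°R.

693.55°R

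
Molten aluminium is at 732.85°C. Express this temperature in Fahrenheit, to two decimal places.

1351.13°F

In Fahrenheit: 732.8500 × 1.8 + 32 = 1351.13°F.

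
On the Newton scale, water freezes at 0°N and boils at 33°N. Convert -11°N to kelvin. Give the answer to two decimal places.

Linear interpolation between the fixed points: C = (-11 - 0) × 100 / (33 - 0) = -33.3333°C.
Then -33.3333 + 273.15 = 239.82 K.

239.82 K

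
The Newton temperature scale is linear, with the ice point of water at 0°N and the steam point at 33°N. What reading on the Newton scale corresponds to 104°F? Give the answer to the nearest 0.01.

First in Celsius: (104 - 32) × 5/9 = 40.0000°C.
Linearly onto the Newton scale: 0 + (40.0000 / 100) × (33 - 0) = 13.20°N.

13.20°N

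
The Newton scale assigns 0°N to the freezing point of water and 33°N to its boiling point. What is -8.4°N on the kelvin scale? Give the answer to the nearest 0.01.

Linear interpolation between the fixed points: C = (-8.4 - 0) × 100 / (33 - 0) = -25.4545°C.
Then -25.4545 + 273.15 = 247.70 K.

247.70 K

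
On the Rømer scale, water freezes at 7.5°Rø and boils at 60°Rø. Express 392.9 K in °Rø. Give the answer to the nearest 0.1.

First in Celsius: 392.9 - 273.15 = 119.7500°C.
Linearly onto the Rømer scale: 7.5 + (119.7500 / 100) × (60 - 7.5) = 70.4°Rø.

70.4°Rø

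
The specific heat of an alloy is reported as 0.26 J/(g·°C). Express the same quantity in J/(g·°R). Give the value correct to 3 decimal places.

Since only a temperature interval is involved, the additive offset between the scales drops out.
A change of 1°R is a change of 5/9°C, so per °R the value is 0.26 × 5/9 = 0.144.

0.144 J/(g·°R)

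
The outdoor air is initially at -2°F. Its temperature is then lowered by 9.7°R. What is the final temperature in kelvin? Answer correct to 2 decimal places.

248.87 K

Initial temperature in Celsius: (-2 - 32) × 5/9 = -18.8889°C.
The 9.7°R change is an interval, so only the factor 5/9 applies: -9.7 × 5/9 = -5.3889°C.
Final Celsius temperature: -18.8889 - 5.3889 = -24.2778°C.
In kelvin: -24.2778 + 273.15 = 248.87 K.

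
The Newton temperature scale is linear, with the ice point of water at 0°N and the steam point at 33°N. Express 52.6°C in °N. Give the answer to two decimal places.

Linearly onto the Newton scale: 0 + (52.6000 / 100) × (33 - 0) = 17.36°N.

17.36°N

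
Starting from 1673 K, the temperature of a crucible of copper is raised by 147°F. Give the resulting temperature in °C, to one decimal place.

1481.5°C

Initial temperature in Celsius: 1673 - 273.15 = 1399.8500°C.
The 147°F change is an interval, so only the factor 5/9 applies: +147 × 5/9 = +81.6667°C.
Final Celsius temperature: 1399.8500 + 81.6667 = 1481.5167°C.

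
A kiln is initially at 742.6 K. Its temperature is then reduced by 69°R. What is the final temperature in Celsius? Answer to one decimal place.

Initial temperature in Celsius: 742.6 - 273.15 = 469.4500°C.
The 69°R change is an interval, so only the factor 5/9 applies: -69 × 5/9 = -38.3333°C.
Final Celsius temperature: 469.4500 - 38.3333 = 431.1167°C.

431.1°C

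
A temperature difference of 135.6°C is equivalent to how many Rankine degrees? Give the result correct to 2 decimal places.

244.08°R

An interval of 1°C corresponds to 1.8°R.
135.6 × 1.8 = 244.08.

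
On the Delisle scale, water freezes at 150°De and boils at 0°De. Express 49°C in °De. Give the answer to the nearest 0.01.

Linearly onto the Delisle scale: 150 + (49.0000 / 100) × (0 - 150) = 76.50°De.

76.50°De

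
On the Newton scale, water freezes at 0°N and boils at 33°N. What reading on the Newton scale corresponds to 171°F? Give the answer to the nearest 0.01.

First in Celsius: (171 - 32) × 5/9 = 77.2222°C.
Linearly onto the Newton scale: 0 + (77.2222 / 100) × (33 - 0) = 25.48°N.

25.48°N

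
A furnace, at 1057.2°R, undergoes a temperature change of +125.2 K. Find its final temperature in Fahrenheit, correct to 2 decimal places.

Initial temperature in Celsius: (1057.2 - 491.67) × 5/9 = 314.1833°C.
The 125.2 K change is an interval; Kelvin and Celsius degrees are the same size, so ΔC = +125.2°C.
Final Celsius temperature: 314.1833 + 125.2000 = 439.3833°C.
In Fahrenheit: 439.3833 × 1.8 + 32 = 822.89°F.

822.89°F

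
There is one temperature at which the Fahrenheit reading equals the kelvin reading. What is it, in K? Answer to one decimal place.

574.6 K

Let K be the kelvin reading. The Fahrenheit reading is F = 1.8·K - 459.67.
Set F = K: 1.8·K - 459.67 = K.
(0.8)·K = 459.67  ⇒  K = 574.6.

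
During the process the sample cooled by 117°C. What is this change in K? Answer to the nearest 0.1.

Celsius and kelvin degrees are the same size, so the interval is unchanged: 117.0.

117.0 K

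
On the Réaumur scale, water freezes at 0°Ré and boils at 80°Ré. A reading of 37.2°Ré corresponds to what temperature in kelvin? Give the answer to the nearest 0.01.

319.65 K

Linear interpolation between the fixed points: C = (37.2 - 0) × 100 / (80 - 0) = 46.5000°C.
Then 46.5000 + 273.15 = 319.65 K.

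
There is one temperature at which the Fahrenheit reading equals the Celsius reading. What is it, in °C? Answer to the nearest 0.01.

Let C be the Celsius reading. The Fahrenheit reading is F = 1.8·C + 32.
Set F = C: 1.8·C + 32 = C.
(0.8)·C = -32  ⇒  C = -40.00.

-40.00°C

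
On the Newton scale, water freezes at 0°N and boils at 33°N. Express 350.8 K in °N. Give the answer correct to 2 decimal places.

25.62°N

First in Celsius: 350.8 - 273.15 = 77.6500°C.
Linearly onto the Newton scale: 0 + (77.6500 / 100) × (33 - 0) = 25.62°N.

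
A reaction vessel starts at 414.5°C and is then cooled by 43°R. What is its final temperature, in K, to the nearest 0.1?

The 43°R change is an interval, so only the factor 5/9 applies: -43 × 5/9 = -23.8889°C.
Final Celsius temperature: 414.5000 - 23.8889 = 390.6111°C.
In kelvin: 390.6111 + 273.15 = 663.8 K.

663.8 K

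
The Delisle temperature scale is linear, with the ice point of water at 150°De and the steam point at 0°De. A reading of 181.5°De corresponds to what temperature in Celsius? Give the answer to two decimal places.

-21.00°C

Linear interpolation between the fixed points: C = (181.5 - 150) × 100 / (0 - 150) = -21.0000°C.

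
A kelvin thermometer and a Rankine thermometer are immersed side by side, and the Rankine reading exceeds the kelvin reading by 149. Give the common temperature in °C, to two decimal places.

Let x be the kelvin reading; then the Rankine reading is 1.8·x.
(1.8·x) - x = 149  ⇒  (0.8)·x = 149  ⇒  x = 186.2500 K.
In Celsius: 186.25 - 273.15 = -86.90°C.

-86.90°C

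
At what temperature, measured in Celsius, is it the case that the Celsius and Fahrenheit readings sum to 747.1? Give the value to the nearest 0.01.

Let C be the Celsius reading. The Fahrenheit reading is F = 1.8·C + 32.
Require C + F = 747.1: (2.8)·C + 32 = 747.1.
C = (747.1 - 32) / (2.8) = 255.39.

255.39°C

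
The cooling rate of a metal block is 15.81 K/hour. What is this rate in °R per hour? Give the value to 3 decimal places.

28.458 °R/hour

Since only a temperature interval is involved, the additive offset between the scales drops out.
A change of 1 K is a change of 1.8°R, so 15.81 × 1.8 = 28.458.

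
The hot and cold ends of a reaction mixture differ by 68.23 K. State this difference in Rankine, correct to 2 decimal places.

Only the scale ratio 1.8 matters for a change in temperature.
68.23 × 1.8 = 122.81.

122.81°R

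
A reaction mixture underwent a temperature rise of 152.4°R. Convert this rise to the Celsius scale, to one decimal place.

Only the scale ratio 5/9 matters for a change in temperature.
152.4 × 5/9 = 84.7.

84.7°C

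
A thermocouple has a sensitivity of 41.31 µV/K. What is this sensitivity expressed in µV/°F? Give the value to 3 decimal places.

22.950 µV/°F

The quantity depends on a temperature interval, so only the ratio of degree sizes applies; the offset between the scales is irrelevant.
A change of 1°F is a change of 5/9 K, so per °F the value is 41.31 × 5/9 = 22.950.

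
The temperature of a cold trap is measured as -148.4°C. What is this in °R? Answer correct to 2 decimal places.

224.55°R

In Rankine: -148.4000 × 1.8 + 491.67 = 224.55°R.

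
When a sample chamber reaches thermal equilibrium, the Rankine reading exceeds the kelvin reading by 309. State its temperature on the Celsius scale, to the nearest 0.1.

113.1°C

Let x be the kelvin reading; then the Rankine reading is 1.8·x.
(1.8·x) - x = 309  ⇒  (0.8)·x = 309  ⇒  x = 386.2500 K.
In Celsius: 386.25 - 273.15 = 113.1°C.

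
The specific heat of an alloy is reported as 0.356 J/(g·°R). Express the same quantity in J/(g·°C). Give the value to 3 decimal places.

The quantity depends on a temperature interval, so only the ratio of degree sizes applies; the offset between the scales is irrelevant.
A change of 1°C is a change of 1.8°R, so per °C the value is 0.356 × 1.8 = 0.641.

0.641 J/(g·°C)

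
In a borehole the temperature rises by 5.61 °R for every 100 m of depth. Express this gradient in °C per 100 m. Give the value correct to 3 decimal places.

3.117 °C/100 m

Since only a temperature interval is involved, the additive offset between the scales drops out.
A change of 1°R is a change of 5/9°C, so 5.61 × 5/9 = 3.117.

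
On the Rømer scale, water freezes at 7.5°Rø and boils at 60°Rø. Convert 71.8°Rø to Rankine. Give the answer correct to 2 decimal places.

Linear interpolation between the fixed points: C = (71.8 - 7.5) × 100 / (60 - 7.5) = 122.4762°C.
Then 122.4762 × 1.8 + 491.67 = 712.13°R.

712.13°R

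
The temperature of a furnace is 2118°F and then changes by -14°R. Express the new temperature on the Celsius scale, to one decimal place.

Initial temperature in Celsius: (2118 - 32) × 5/9 = 1158.8889°C.
The 14°R change is an interval, so only the factor 5/9 applies: -14 × 5/9 = -7.7778°C.
Final Celsius temperature: 1158.8889 - 7.7778 = 1151.1111°C.

1151.1°C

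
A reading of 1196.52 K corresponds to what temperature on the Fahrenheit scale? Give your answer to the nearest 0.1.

1694.1°F

In Celsius: 1196.52 - 273.15 = 923.3700°C.
In Fahrenheit: 923.3700 × 1.8 + 32 = 1694.1°F.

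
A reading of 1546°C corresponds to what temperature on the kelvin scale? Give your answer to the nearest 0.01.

In kelvin: 1546.0000 + 273.15 = 1819.15 K.

1819.15 K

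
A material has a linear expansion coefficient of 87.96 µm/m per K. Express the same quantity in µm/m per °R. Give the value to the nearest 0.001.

48.867 µm/m per °R

Since only a temperature interval is involved, the additive offset between the scales drops out.
A change of 1°R is a change of 5/9 K, so per °R the value is 87.96 × 5/9 = 48.867.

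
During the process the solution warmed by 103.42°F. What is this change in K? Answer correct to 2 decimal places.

An interval of 1°F corresponds to 5/9 K.
103.42 × 5/9 = 57.46.

57.46 K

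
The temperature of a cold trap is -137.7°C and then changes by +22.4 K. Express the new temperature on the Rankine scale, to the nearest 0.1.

The 22.4 K change is an interval; Kelvin and Celsius degrees are the same size, so ΔC = +22.4°C.
Final Celsius temperature: -137.7000 + 22.4000 = -115.3000°C.
In Rankine: -115.3000 × 1.8 + 491.67 = 284.1°R.

284.1°R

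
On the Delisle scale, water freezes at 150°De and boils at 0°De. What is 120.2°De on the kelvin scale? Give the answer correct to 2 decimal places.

293.02 K

Linear interpolation between the fixed points: C = (120.2 - 150) × 100 / (0 - 150) = 19.8667°C.
Then 19.8667 + 273.15 = 293.02 K.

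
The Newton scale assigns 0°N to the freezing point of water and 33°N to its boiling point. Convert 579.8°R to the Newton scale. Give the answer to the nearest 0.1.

16.2°N

First in Celsius: (579.8 - 491.67) × 5/9 = 48.9611°C.
Linearly onto the Newton scale: 0 + (48.9611 / 100) × (33 - 0) = 16.2°N.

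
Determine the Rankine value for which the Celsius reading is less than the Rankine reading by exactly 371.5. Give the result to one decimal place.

221.3°R

Let R be the Rankine reading. The Celsius reading is C = 5/9·R - 273.15.
Require C - R = -371.5: (-4/9)·R - 273.15 = -371.5.
R = (-371.5 + 273.15) / (-4/9) = 221.3.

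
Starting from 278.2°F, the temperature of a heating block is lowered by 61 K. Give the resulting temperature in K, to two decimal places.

348.93 K

Initial temperature in Celsius: (278.2 - 32) × 5/9 = 136.7778°C.
The 61 K change is an interval; Kelvin and Celsius degrees are the same size, so ΔC = -61°C.
Final Celsius temperature: 136.7778 - 61.0000 = 75.7778°C.
In kelvin: 75.7778 + 273.15 = 348.93 K.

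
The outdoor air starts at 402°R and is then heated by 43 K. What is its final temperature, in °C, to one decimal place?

Initial temperature in Celsius: (402 - 491.67) × 5/9 = -49.8167°C.
The 43 K change is an interval; Kelvin and Celsius degrees are the same size, so ΔC = +43°C.
Final Celsius temperature: -49.8167 + 43.0000 = -6.8167°C.

-6.8°C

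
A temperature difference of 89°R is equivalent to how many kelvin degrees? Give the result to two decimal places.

An interval of 1°R corresponds to 5/9 K.
89 × 5/9 = 49.44.

49.44 K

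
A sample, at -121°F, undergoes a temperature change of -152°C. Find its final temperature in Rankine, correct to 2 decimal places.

65.07°R

Initial temperature in Celsius: (-121 - 32) × 5/9 = -85.0000°C.
Final Celsius temperature: -85.0000 - 152.0000 = -237.0000°C.
In Rankine: -237.0000 × 1.8 + 491.67 = 65.07°R.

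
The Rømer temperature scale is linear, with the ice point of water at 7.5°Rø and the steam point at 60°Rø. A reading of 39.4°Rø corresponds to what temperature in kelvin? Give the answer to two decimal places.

Linear interpolation between the fixed points: C = (39.4 - 7.5) × 100 / (60 - 7.5) = 60.7619°C.
Then 60.7619 + 273.15 = 333.91 K.

333.91 K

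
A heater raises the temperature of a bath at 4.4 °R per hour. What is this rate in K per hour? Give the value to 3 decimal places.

2.444 K/hour

Since only a temperature interval is involved, the additive offset between the scales drops out.
A change of 1°R is a change of 5/9 K, so 4.4 × 5/9 = 2.444.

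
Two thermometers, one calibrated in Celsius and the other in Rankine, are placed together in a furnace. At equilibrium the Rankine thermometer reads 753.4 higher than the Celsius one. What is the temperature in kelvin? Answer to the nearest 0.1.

600.3 K

Let x be the Celsius reading; then the Rankine reading is 1.8·x + 491.67.
(1.8·x + 491.67) - x = 753.4  ⇒  (0.8)·x = 261.73  ⇒  x = 327.1625°C.
In kelvin: 327.1625 + 273.15 = 600.3 K.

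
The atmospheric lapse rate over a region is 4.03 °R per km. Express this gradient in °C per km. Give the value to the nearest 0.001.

2.239 °C/km

Since only a temperature interval is involved, the additive offset between the scales drops out.
A change of 1°R is a change of 5/9°C, so 4.03 × 5/9 = 2.239.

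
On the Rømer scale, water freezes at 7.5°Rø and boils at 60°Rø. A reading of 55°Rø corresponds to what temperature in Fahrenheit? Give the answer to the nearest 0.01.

Linear interpolation between the fixed points: C = (55 - 7.5) × 100 / (60 - 7.5) = 90.4762°C.
Then 90.4762 × 1.8 + 32 = 194.86°F.

194.86°F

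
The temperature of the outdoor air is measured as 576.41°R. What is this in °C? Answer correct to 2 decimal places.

In Celsius: (576.41 - 491.67) × 5/9 = 47.0778°C.

47.08°C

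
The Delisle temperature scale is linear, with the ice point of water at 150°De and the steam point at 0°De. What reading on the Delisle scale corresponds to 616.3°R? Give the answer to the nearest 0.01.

First in Celsius: (616.3 - 491.67) × 5/9 = 69.2389°C.
Linearly onto the Delisle scale: 150 + (69.2389 / 100) × (0 - 150) = 46.14°De.

46.14°De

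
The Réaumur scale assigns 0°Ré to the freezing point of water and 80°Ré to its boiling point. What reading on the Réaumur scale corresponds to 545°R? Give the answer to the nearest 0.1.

23.7°Ré

First in Celsius: (545 - 491.67) × 5/9 = 29.6278°C.
Linearly onto the Réaumur scale: 0 + (29.6278 / 100) × (80 - 0) = 23.7°Ré.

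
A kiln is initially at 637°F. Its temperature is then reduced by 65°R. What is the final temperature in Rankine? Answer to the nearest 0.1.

1031.7°R

Initial temperature in Celsius: (637 - 32) × 5/9 = 336.1111°C.
The 65°R change is an interval, so only the factor 5/9 applies: -65 × 5/9 = -36.1111°C.
Final Celsius temperature: 336.1111 - 36.1111 = 300.0000°C.
In Rankine: 300.0000 × 1.8 + 491.67 = 1031.7°R.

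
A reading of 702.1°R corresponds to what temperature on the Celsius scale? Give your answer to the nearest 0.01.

In Celsius: (702.1 - 491.67) × 5/9 = 116.9056°C.

116.91°C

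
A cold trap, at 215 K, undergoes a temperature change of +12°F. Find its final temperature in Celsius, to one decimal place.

Initial temperature in Celsius: 215 - 273.15 = -58.1500°C.
The 12°F change is an interval, so only the factor 5/9 applies: +12 × 5/9 = +6.6667°C.
Final Celsius temperature: -58.1500 + 6.6667 = -51.4833°C.

-51.5°C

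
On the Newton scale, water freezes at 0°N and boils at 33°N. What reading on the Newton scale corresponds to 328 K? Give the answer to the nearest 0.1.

18.1°N

First in Celsius: 328 - 273.15 = 54.8500°C.
Linearly onto the Newton scale: 0 + (54.8500 / 100) × (33 - 0) = 18.1°N.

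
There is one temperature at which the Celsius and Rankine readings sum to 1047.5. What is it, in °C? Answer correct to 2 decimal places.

198.51°C

Let C be the Celsius reading. The Rankine reading is R = 1.8·C + 491.67.
Require C + R = 1047.5: (2.8)·C + 491.67 = 1047.5.
C = (1047.5 - 491.67) / (2.8) = 198.51.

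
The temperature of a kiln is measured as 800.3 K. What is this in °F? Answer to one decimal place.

980.9°F

In Celsius: 800.3 - 273.15 = 527.1500°C.
In Fahrenheit: 527.1500 × 1.8 + 32 = 980.9°F.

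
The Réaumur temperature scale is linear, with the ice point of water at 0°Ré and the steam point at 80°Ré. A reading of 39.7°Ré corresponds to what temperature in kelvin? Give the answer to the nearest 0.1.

Linear interpolation between the fixed points: C = (39.7 - 0) × 100 / (80 - 0) = 49.6250°C.
Then 49.6250 + 273.15 = 322.8 K.

322.8 K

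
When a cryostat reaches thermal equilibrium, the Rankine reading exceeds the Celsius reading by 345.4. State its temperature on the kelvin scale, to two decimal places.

Let x be the Rankine reading; then the Celsius reading is 5/9·x - 273.15.
(5/9·x - 273.15) - x = -345.4  ⇒  (-4/9)·x = -72.25  ⇒  x = 162.5625°R.
In Celsius: (162.5625 - 491.67) × 5/9 = -182.8375°C.
In kelvin: -182.8375 + 273.15 = 90.31 K.

90.31 K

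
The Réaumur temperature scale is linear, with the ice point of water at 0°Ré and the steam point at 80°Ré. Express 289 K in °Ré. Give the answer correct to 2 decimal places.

12.68°Ré

First in Celsius: 289 - 273.15 = 15.8500°C.
Linearly onto the Réaumur scale: 0 + (15.8500 / 100) × (80 - 0) = 12.68°Ré.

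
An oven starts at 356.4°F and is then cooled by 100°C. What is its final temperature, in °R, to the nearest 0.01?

636.07°R

Initial temperature in Celsius: (356.4 - 32) × 5/9 = 180.2222°C.
Final Celsius temperature: 180.2222 - 100.0000 = 80.2222°C.
In Rankine: 80.2222 × 1.8 + 491.67 = 636.07°R.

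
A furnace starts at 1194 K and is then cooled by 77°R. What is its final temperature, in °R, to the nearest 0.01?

Initial temperature in Celsius: 1194 - 273.15 = 920.8500°C.
The 77°R change is an interval, so only the factor 5/9 applies: -77 × 5/9 = -42.7778°C.
Final Celsius temperature: 920.8500 - 42.7778 = 878.0722°C.
In Rankine: 878.0722 × 1.8 + 491.67 = 2072.20°R.

2072.20°R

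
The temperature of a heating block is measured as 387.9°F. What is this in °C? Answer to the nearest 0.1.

197.7°C

In Celsius: (387.9 - 32) × 5/9 = 197.7222°C.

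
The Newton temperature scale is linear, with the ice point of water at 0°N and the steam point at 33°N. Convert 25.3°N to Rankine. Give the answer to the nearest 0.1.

629.7°R

Linear interpolation between the fixed points: C = (25.3 - 0) × 100 / (33 - 0) = 76.6667°C.
Then 76.6667 × 1.8 + 491.67 = 629.7°R.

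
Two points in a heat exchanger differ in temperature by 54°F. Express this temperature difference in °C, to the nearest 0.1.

30.0°C

An interval of 1°F corresponds to 5/9°C.
54 × 5/9 = 30.0.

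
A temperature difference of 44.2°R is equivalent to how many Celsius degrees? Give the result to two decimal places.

24.56°C

For a temperature interval the offset drops out; only the factor 5/9 applies.
44.2 × 5/9 = 24.56.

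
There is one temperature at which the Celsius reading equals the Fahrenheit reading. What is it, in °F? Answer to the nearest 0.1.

Let F be the Fahrenheit reading. The Celsius reading is C = 5/9·F - 17.7778.
Set C = F: 5/9·F - 17.7778 = F.
(-4/9)·F = 17.7778  ⇒  F = -40.0.

-40.0°F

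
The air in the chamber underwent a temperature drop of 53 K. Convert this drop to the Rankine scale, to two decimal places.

An interval of 1 K corresponds to 1.8°R.
53 × 1.8 = 95.40.

95.40°R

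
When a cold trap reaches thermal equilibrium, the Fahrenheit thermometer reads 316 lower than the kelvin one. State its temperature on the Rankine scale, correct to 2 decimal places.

Let x be the kelvin reading; then the Fahrenheit reading is 1.8·x - 459.67.
(1.8·x - 459.67) - x = -316  ⇒  (0.8)·x = 143.67  ⇒  x = 179.5875 K.
In Celsius: 179.5875 - 273.15 = -93.5625°C.
In Rankine: -93.5625 × 1.8 + 491.67 = 323.26°R.

323.26°R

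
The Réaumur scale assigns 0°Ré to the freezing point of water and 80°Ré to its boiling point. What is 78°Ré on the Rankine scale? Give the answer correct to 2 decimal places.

667.17°R

Linear interpolation between the fixed points: C = (78 - 0) × 100 / (80 - 0) = 97.5000°C.
Then 97.5000 × 1.8 + 491.67 = 667.17°R.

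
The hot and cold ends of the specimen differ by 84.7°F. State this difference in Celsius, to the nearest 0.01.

47.06°C

For a temperature interval the offset drops out; only the factor 5/9 applies.
84.7 × 5/9 = 47.06.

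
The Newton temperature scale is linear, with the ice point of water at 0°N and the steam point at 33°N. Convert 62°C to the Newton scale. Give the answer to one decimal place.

20.5°N

Linearly onto the Newton scale: 0 + (62.0000 / 100) × (33 - 0) = 20.5°N.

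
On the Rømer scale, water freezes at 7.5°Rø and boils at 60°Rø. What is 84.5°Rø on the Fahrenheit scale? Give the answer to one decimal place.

296.0°F

Linear interpolation between the fixed points: C = (84.5 - 7.5) × 100 / (60 - 7.5) = 146.6667°C.
Then 146.6667 × 1.8 + 32 = 296.0°F.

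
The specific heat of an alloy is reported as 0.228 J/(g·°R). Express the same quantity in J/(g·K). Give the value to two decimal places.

0.41 J/(g·K)

The quantity depends on a temperature interval, so only the ratio of degree sizes applies; the offset between the scales is irrelevant.
A change of 1 K is a change of 1.8°R, so per K the value is 0.228 × 1.8 = 0.41.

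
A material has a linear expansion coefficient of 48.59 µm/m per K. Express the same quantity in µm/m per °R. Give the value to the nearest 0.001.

The quantity depends on a temperature interval, so only the ratio of degree sizes applies; the offset between the scales is irrelevant.
A change of 1°R is a change of 5/9 K, so per °R the value is 48.59 × 5/9 = 26.994.

26.994 µm/m per °R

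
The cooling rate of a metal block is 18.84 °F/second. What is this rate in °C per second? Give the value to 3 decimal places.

10.467 °C/second

The quantity depends on a temperature interval, so only the ratio of degree sizes applies; the offset between the scales is irrelevant.
A change of 1°F is a change of 5/9°C, so 18.84 × 5/9 = 10.467.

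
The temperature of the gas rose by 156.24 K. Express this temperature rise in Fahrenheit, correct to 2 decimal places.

281.23°F

For a temperature interval the offset drops out; only the factor 1.8 applies.
156.24 × 1.8 = 281.23.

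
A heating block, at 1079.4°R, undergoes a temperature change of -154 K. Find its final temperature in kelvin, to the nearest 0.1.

Initial temperature in Celsius: (1079.4 - 491.67) × 5/9 = 326.5167°C.
The 154 K change is an interval; Kelvin and Celsius degrees are the same size, so ΔC = -154°C.
Final Celsius temperature: 326.5167 - 154.0000 = 172.5167°C.
In kelvin: 172.5167 + 273.15 = 445.7 K.

445.7 K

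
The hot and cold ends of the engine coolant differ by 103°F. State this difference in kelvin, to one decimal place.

57.2 K

Only the scale ratio 5/9 matters for a change in temperature.
103 × 5/9 = 57.2.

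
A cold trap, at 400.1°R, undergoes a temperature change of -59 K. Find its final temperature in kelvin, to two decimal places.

163.28 K

Initial temperature in Celsius: (400.1 - 491.67) × 5/9 = -50.8722°C.
The 59 K change is an interval; Kelvin and Celsius degrees are the same size, so ΔC = -59°C.
Final Celsius temperature: -50.8722 - 59.0000 = -109.8722°C.
In kelvin: -109.8722 + 273.15 = 163.28 K.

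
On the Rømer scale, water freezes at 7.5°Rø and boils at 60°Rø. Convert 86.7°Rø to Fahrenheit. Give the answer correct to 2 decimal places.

Linear interpolation between the fixed points: C = (86.7 - 7.5) × 100 / (60 - 7.5) = 150.8571°C.
Then 150.8571 × 1.8 + 32 = 303.54°F.

303.54°F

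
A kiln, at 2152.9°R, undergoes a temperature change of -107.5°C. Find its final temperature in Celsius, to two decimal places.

Initial temperature in Celsius: (2152.9 - 491.67) × 5/9 = 922.9056°C.
Final Celsius temperature: 922.9056 - 107.5000 = 815.4056°C.

815.41°C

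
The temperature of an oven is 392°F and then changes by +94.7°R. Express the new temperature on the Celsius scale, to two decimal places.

Initial temperature in Celsius: (392 - 32) × 5/9 = 200.0000°C.
The 94.7°R change is an interval, so only the factor 5/9 applies: +94.7 × 5/9 = +52.6111°C.
Final Celsius temperature: 200.0000 + 52.6111 = 252.6111°C.

252.61°C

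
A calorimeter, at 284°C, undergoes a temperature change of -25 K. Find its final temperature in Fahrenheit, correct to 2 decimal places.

498.20°F

The 25 K change is an interval; Kelvin and Celsius degrees are the same size, so ΔC = -25°C.
Final Celsius temperature: 284.0000 - 25.0000 = 259.0000°C.
In Fahrenheit: 259.0000 × 1.8 + 32 = 498.20°F.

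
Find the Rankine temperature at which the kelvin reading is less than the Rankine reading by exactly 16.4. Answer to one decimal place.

36.9°R

Let R be the Rankine reading. The kelvin reading is K = 5/9·R.
Require K - R = -16.4: (-4/9)·R = -16.4.
R = (-16.4) / (-4/9) = 36.9.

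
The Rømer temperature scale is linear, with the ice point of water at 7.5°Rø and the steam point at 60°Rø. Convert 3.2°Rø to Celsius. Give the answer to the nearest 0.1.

-8.2°C

Linear interpolation between the fixed points: C = (3.2 - 7.5) × 100 / (60 - 7.5) = -8.1905°C.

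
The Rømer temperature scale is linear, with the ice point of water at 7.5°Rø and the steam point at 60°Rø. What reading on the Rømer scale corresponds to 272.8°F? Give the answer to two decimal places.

First in Celsius: (272.8 - 32) × 5/9 = 133.7778°C.
Linearly onto the Rømer scale: 7.5 + (133.7778 / 100) × (60 - 7.5) = 77.73°Rø.

77.73°Rø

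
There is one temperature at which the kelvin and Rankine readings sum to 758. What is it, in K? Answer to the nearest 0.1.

270.7 K

Let K be the kelvin reading. The Rankine reading is R = 1.8·K.
Require K + R = 758: (2.8)·K = 758.
K = (758) / (2.8) = 270.7.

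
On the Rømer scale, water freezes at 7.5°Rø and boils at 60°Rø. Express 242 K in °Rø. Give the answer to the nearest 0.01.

First in Celsius: 242 - 273.15 = -31.1500°C.
Linearly onto the Rømer scale: 7.5 + (-31.1500 / 100) × (60 - 7.5) = -8.85°Rø.

-8.85°Rø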